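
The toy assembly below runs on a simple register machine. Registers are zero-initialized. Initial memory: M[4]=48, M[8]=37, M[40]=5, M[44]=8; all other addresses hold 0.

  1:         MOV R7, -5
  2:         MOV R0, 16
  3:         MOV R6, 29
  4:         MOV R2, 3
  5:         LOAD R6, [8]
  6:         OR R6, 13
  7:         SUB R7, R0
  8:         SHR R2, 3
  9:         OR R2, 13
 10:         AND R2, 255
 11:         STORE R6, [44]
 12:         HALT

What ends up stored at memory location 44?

after MOV R7, -5: R7=-5
after MOV R0, 16: R0=16
after MOV R6, 29: R6=29
after MOV R2, 3: R2=3
after LOAD R6, [8]: R6=M[8]=37
after OR R6, 13: R6=37|13=45
after SUB R7, R0: R7=(-5)-16=-21
after SHR R2, 3: R2=3>>3=0
after OR R2, 13: R2=0|13=13
after AND R2, 255: R2=13&255=13
STORE R6, [44] → M[44]=45
halt.

45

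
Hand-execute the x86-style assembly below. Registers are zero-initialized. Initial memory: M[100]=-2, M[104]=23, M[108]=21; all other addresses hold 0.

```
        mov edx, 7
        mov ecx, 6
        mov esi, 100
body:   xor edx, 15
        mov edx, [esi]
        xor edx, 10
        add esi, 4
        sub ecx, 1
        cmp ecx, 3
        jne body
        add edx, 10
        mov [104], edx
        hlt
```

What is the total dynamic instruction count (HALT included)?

after mov edx, 7: edx=7
after mov ecx, 6: ecx=6
after mov esi, 100: esi=100
after xor edx, 15: edx=7^15=8
after mov edx, [esi]: edx=M[100]=-2
after xor edx, 10: edx=(-2)^10=-12
after add esi, 4: esi=100+4=104
after sub ecx, 1: ecx=6-1=5
cmp ecx, 3  (cmp 5,3)
jne body: taken
after xor edx, 15: edx=(-12)^15=-5
after mov edx, [esi]: edx=M[104]=23
after xor edx, 10: edx=23^10=29
after add esi, 4: esi=104+4=108
after sub ecx, 1: ecx=5-1=4
cmp ecx, 3  (cmp 4,3)
jne body: taken
after xor edx, 15: edx=29^15=18
after mov edx, [esi]: edx=M[108]=21
after xor edx, 10: edx=21^10=31
after add esi, 4: esi=108+4=112
after sub ecx, 1: ecx=4-1=3
cmp ecx, 3  (cmp 3,3)
jne body: not taken
after add edx, 10: edx=31+10=41
mov [104], edx → M[104]=41
halt.
Total executed instructions: 27.

27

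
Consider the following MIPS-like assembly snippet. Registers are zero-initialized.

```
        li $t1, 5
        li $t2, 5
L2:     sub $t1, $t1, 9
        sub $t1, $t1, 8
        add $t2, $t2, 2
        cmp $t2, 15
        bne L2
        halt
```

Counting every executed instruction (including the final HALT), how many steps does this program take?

28

$t1=5
$t2=5
$t1=5-9=-4
$t1=(-4)-8=-12
$t2=5+2=7
cmp $t2, 15  (cmp 7,15)
bne L2: taken
$t1=(-12)-9=-21
$t1=(-21)-8=-29
$t2=7+2=9
cmp $t2, 15  (cmp 9,15)
bne L2: taken
$t1=(-29)-9=-38
$t1=(-38)-8=-46
$t2=9+2=11
cmp $t2, 15  (cmp 11,15)
bne L2: taken
$t1=(-46)-9=-55
$t1=(-55)-8=-63
$t2=11+2=13
cmp $t2, 15  (cmp 13,15)
bne L2: taken
$t1=(-63)-9=-72
$t1=(-72)-8=-80
$t2=13+2=15
cmp $t2, 15  (cmp 15,15)
bne L2: not taken
halt.
Total executed instructions: 28.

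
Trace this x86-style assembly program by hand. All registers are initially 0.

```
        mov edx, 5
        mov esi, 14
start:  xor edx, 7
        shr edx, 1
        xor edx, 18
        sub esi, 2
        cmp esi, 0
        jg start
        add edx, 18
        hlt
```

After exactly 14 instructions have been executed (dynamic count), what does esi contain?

10

mov edx, 5 → edx=5
mov esi, 14 → esi=14
xor edx, 7 → edx=5^7=2
shr edx, 1 → edx=2>>1=1
xor edx, 18 → edx=1^18=19
sub esi, 2 → esi=14-2=12
cmp esi, 0  (cmp 12,0)
jg start: taken
xor edx, 7 → edx=19^7=20
shr edx, 1 → edx=20>>1=10
xor edx, 18 → edx=10^18=24
sub esi, 2 → esi=12-2=10
cmp esi, 0  (cmp 10,0)
jg start: taken
After step 14: esi = 10.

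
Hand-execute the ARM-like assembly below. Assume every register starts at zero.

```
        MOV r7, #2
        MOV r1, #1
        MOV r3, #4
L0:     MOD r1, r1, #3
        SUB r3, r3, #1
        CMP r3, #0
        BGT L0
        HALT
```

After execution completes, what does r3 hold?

0

after MOV r7, #2: r7=2
after MOV r1, #1: r1=1
after MOV r3, #4: r3=4
after MOD r1, r1, #3: r1=1%3=1
after SUB r3, r3, #1: r3=4-1=3
CMP r3, #0  (cmp 3,0)
BGT L0: taken
after MOD r1, r1, #3: r1=1%3=1
after SUB r3, r3, #1: r3=3-1=2
CMP r3, #0  (cmp 2,0)
BGT L0: taken
after MOD r1, r1, #3: r1=1%3=1
after SUB r3, r3, #1: r3=2-1=1
CMP r3, #0  (cmp 1,0)
BGT L0: taken
after MOD r1, r1, #3: r1=1%3=1
after SUB r3, r3, #1: r3=1-1=0
CMP r3, #0  (cmp 0,0)
BGT L0: not taken
halt.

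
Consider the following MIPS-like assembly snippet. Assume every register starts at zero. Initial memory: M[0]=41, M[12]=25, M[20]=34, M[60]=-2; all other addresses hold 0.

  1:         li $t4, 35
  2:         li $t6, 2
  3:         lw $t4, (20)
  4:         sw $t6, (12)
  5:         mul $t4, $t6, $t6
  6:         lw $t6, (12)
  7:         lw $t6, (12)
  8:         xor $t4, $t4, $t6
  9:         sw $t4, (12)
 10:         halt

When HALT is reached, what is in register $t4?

6

$t4=35
$t6=2
$t4=M[20]=34
sw $t6, (12) → M[12]=2
$t4=2*2=4
$t6=M[12]=2
$t6=M[12]=2
$t4=4^2=6
sw $t4, (12) → M[12]=6
halt.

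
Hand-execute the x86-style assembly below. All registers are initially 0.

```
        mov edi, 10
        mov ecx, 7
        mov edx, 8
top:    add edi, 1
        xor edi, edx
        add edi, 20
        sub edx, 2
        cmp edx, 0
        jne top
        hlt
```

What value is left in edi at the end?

edi=10
ecx=7
edx=8
edi=10+1=11
edi=11^8=3
edi=3+20=23
edx=8-2=6
cmp edx, 0  (cmp 6,0)
jne top: taken
edi=23+1=24
edi=24^6=30
edi=30+20=50
edx=6-2=4
cmp edx, 0  (cmp 4,0)
jne top: taken
edi=50+1=51
edi=51^4=55
edi=55+20=75
edx=4-2=2
cmp edx, 0  (cmp 2,0)
jne top: taken
edi=75+1=76
edi=76^2=78
edi=78+20=98
edx=2-2=0
cmp edx, 0  (cmp 0,0)
jne top: not taken
halt.

98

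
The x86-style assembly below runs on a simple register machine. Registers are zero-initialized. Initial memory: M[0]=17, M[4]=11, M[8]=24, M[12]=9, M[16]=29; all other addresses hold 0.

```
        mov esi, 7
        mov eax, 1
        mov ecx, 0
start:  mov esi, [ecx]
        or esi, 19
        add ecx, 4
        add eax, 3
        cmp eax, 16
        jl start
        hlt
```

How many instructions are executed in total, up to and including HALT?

34

esi=7
eax=1
ecx=0
esi=M[0]=17
esi=17|19=19
ecx=0+4=4
eax=1+3=4
cmp eax, 16  (cmp 4,16)
jl start: taken
esi=M[4]=11
esi=11|19=27
ecx=4+4=8
eax=4+3=7
cmp eax, 16  (cmp 7,16)
jl start: taken
esi=M[8]=24
esi=24|19=27
ecx=8+4=12
eax=7+3=10
cmp eax, 16  (cmp 10,16)
jl start: taken
esi=M[12]=9
esi=9|19=27
ecx=12+4=16
eax=10+3=13
cmp eax, 16  (cmp 13,16)
jl start: taken
esi=M[16]=29
esi=29|19=31
ecx=16+4=20
eax=13+3=16
cmp eax, 16  (cmp 16,16)
jl start: not taken
halt.
Total executed instructions: 34.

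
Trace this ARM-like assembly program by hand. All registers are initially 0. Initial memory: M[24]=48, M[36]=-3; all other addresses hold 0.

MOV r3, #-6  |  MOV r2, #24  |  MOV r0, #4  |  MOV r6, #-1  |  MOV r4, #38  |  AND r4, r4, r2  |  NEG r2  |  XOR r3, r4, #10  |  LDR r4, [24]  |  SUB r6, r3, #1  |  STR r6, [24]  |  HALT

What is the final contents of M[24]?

9

after MOV r3, #-6: r3=-6
after MOV r2, #24: r2=24
after MOV r0, #4: r0=4
after MOV r6, #-1: r6=-1
after MOV r4, #38: r4=38
after AND r4, r4, r2: r4=38&24=0
after NEG r2: r2=-(24)=-24
after XOR r3, r4, #10: r3=0^10=10
after LDR r4, [24]: r4=M[24]=48
after SUB r6, r3, #1: r6=10-1=9
STR r6, [24] → M[24]=9
halt.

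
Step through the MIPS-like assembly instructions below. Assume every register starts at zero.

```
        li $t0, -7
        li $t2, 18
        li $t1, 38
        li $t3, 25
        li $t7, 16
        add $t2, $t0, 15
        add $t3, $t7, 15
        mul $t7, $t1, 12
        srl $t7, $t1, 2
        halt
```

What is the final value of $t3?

31

$t0=-7
$t2=18
$t1=38
$t3=25
$t7=16
$t2=(-7)+15=8
$t3=16+15=31
$t7=38*12=456
$t7=38>>2=9
halt.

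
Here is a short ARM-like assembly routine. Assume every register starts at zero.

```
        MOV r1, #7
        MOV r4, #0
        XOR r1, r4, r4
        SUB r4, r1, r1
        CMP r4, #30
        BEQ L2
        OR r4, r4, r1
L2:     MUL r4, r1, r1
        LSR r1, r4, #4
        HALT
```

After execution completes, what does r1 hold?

0

MOV r1, #7 → r1=7
MOV r4, #0 → r4=0
XOR r1, r4, r4 → r1=0^0=0
SUB r4, r1, r1 → r4=0-0=0
CMP r4, #30  (cmp 0,30)
BEQ L2: not taken
OR r4, r4, r1 → r4=0|0=0
MUL r4, r1, r1 → r4=0*0=0
LSR r1, r4, #4 → r1=0>>4=0
halt.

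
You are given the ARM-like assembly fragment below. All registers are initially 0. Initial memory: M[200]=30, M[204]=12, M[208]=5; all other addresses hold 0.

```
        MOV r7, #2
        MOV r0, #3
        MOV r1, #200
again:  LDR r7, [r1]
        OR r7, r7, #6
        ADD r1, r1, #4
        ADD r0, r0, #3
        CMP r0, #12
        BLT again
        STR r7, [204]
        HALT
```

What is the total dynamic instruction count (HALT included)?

23

after MOV r7, #2: r7=2
after MOV r0, #3: r0=3
after MOV r1, #200: r1=200
after LDR r7, [r1]: r7=M[200]=30
after OR r7, r7, #6: r7=30|6=30
after ADD r1, r1, #4: r1=200+4=204
after ADD r0, r0, #3: r0=3+3=6
CMP r0, #12  (cmp 6,12)
BLT again: taken
after LDR r7, [r1]: r7=M[204]=12
after OR r7, r7, #6: r7=12|6=14
after ADD r1, r1, #4: r1=204+4=208
after ADD r0, r0, #3: r0=6+3=9
CMP r0, #12  (cmp 9,12)
BLT again: taken
after LDR r7, [r1]: r7=M[208]=5
after OR r7, r7, #6: r7=5|6=7
after ADD r1, r1, #4: r1=208+4=212
after ADD r0, r0, #3: r0=9+3=12
CMP r0, #12  (cmp 12,12)
BLT again: not taken
STR r7, [204] → M[204]=7
halt.
Total executed instructions: 23.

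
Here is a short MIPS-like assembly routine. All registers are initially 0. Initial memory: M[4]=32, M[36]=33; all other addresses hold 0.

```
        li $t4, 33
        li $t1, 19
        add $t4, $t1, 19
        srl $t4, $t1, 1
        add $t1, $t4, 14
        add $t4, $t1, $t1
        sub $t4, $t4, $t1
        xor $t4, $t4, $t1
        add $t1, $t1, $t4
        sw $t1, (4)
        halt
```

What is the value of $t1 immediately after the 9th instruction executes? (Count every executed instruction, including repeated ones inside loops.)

after li $t4, 33: $t4=33
after li $t1, 19: $t1=19
after add $t4, $t1, 19: $t4=19+19=38
after srl $t4, $t1, 1: $t4=19>>1=9
after add $t1, $t4, 14: $t1=9+14=23
after add $t4, $t1, $t1: $t4=23+23=46
after sub $t4, $t4, $t1: $t4=46-23=23
after xor $t4, $t4, $t1: $t4=23^23=0
after add $t1, $t1, $t4: $t1=23+0=23
After step 9: $t1 = 23.

23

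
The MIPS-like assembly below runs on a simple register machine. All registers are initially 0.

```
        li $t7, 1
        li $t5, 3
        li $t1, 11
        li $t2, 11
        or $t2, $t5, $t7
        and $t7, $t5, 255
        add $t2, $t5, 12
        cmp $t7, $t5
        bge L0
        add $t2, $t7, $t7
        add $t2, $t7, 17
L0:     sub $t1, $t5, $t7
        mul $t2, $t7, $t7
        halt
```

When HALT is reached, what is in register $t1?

$t7=1
$t5=3
$t1=11
$t2=11
$t2=3|1=3
$t7=3&255=3
$t2=3+12=15
cmp $t7, $t5  (cmp 3,3)
bge L0: taken
$t1=3-3=0
$t2=3*3=9
halt.

0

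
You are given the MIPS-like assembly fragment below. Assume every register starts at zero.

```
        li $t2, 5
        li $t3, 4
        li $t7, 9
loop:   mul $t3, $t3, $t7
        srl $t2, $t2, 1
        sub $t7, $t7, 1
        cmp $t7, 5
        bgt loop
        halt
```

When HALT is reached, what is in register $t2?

after li $t2, 5: $t2=5
after li $t3, 4: $t3=4
after li $t7, 9: $t7=9
after mul $t3, $t3, $t7: $t3=4*9=36
after srl $t2, $t2, 1: $t2=5>>1=2
after sub $t7, $t7, 1: $t7=9-1=8
cmp $t7, 5  (cmp 8,5)
bgt loop: taken
after mul $t3, $t3, $t7: $t3=36*8=288
after srl $t2, $t2, 1: $t2=2>>1=1
after sub $t7, $t7, 1: $t7=8-1=7
cmp $t7, 5  (cmp 7,5)
bgt loop: taken
after mul $t3, $t3, $t7: $t3=288*7=2016
after srl $t2, $t2, 1: $t2=1>>1=0
after sub $t7, $t7, 1: $t7=7-1=6
cmp $t7, 5  (cmp 6,5)
bgt loop: taken
after mul $t3, $t3, $t7: $t3=2016*6=12096
after srl $t2, $t2, 1: $t2=0>>1=0
after sub $t7, $t7, 1: $t7=6-1=5
cmp $t7, 5  (cmp 5,5)
bgt loop: not taken
halt.

0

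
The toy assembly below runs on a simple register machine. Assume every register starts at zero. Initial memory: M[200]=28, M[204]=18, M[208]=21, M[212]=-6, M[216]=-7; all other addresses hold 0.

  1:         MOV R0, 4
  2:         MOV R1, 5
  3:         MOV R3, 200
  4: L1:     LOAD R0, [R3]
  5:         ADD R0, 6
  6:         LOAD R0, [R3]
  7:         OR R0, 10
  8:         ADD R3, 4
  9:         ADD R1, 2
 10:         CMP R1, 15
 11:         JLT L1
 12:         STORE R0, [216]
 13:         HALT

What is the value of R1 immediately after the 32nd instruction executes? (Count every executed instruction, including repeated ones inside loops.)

R0=4
R1=5
R3=200
R0=M[200]=28
R0=28+6=34
R0=M[200]=28
R0=28|10=30
R3=200+4=204
R1=5+2=7
CMP R1, 15  (cmp 7,15)
JLT L1: taken
R0=M[204]=18
R0=18+6=24
R0=M[204]=18
R0=18|10=26
R3=204+4=208
R1=7+2=9
CMP R1, 15  (cmp 9,15)
JLT L1: taken
R0=M[208]=21
R0=21+6=27
R0=M[208]=21
R0=21|10=31
R3=208+4=212
R1=9+2=11
CMP R1, 15  (cmp 11,15)
JLT L1: taken
R0=M[212]=-6
R0=(-6)+6=0
R0=M[212]=-6
R0=(-6)|10=-6
R3=212+4=216
After step 32: R1 = 11.

11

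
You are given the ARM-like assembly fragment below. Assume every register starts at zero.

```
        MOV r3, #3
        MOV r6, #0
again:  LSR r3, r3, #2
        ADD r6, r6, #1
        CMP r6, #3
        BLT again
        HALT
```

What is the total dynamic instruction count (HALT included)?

MOV r3, #3 → r3=3
MOV r6, #0 → r6=0
LSR r3, r3, #2 → r3=3>>2=0
ADD r6, r6, #1 → r6=0+1=1
CMP r6, #3  (cmp 1,3)
BLT again: taken
LSR r3, r3, #2 → r3=0>>2=0
ADD r6, r6, #1 → r6=1+1=2
CMP r6, #3  (cmp 2,3)
BLT again: taken
LSR r3, r3, #2 → r3=0>>2=0
ADD r6, r6, #1 → r6=2+1=3
CMP r6, #3  (cmp 3,3)
BLT again: not taken
halt.
Total executed instructions: 15.

15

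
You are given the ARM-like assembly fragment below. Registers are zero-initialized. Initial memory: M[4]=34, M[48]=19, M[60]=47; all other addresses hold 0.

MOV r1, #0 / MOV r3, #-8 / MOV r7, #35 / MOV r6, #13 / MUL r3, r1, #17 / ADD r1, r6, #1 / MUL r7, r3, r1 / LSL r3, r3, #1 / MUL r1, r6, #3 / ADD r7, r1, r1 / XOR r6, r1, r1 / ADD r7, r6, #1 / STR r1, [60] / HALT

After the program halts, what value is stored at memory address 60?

after MOV r1, #0: r1=0
after MOV r3, #-8: r3=-8
after MOV r7, #35: r7=35
after MOV r6, #13: r6=13
after MUL r3, r1, #17: r3=0*17=0
after ADD r1, r6, #1: r1=13+1=14
after MUL r7, r3, r1: r7=0*14=0
after LSL r3, r3, #1: r3=0<<1=0
after MUL r1, r6, #3: r1=13*3=39
after ADD r7, r1, r1: r7=39+39=78
after XOR r6, r1, r1: r6=39^39=0
after ADD r7, r6, #1: r7=0+1=1
STR r1, [60] → M[60]=39
halt.

39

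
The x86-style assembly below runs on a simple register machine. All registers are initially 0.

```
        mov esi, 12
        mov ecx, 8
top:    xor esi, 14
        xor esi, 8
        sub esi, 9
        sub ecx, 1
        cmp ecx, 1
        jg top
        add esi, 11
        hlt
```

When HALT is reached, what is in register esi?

-42

after mov esi, 12: esi=12
after mov ecx, 8: ecx=8
after xor esi, 14: esi=12^14=2
after xor esi, 8: esi=2^8=10
after sub esi, 9: esi=10-9=1
after sub ecx, 1: ecx=8-1=7
cmp ecx, 1  (cmp 7,1)
jg top: taken
after xor esi, 14: esi=1^14=15
after xor esi, 8: esi=15^8=7
after sub esi, 9: esi=7-9=-2
after sub ecx, 1: ecx=7-1=6
cmp ecx, 1  (cmp 6,1)
jg top: taken
after xor esi, 14: esi=(-2)^14=-16
after xor esi, 8: esi=(-16)^8=-8
after sub esi, 9: esi=(-8)-9=-17
after sub ecx, 1: ecx=6-1=5
cmp ecx, 1  (cmp 5,1)
jg top: taken
after xor esi, 14: esi=(-17)^14=-31
after xor esi, 8: esi=(-31)^8=-23
after sub esi, 9: esi=(-23)-9=-32
after sub ecx, 1: ecx=5-1=4
cmp ecx, 1  (cmp 4,1)
jg top: taken
after xor esi, 14: esi=(-32)^14=-18
after xor esi, 8: esi=(-18)^8=-26
after sub esi, 9: esi=(-26)-9=-35
after sub ecx, 1: ecx=4-1=3
cmp ecx, 1  (cmp 3,1)
jg top: taken
after xor esi, 14: esi=(-35)^14=-45
after xor esi, 8: esi=(-45)^8=-37
after sub esi, 9: esi=(-37)-9=-46
after sub ecx, 1: ecx=3-1=2
cmp ecx, 1  (cmp 2,1)
jg top: taken
after xor esi, 14: esi=(-46)^14=-36
after xor esi, 8: esi=(-36)^8=-44
after sub esi, 9: esi=(-44)-9=-53
after sub ecx, 1: ecx=2-1=1
cmp ecx, 1  (cmp 1,1)
jg top: not taken
after add esi, 11: esi=(-53)+11=-42
halt.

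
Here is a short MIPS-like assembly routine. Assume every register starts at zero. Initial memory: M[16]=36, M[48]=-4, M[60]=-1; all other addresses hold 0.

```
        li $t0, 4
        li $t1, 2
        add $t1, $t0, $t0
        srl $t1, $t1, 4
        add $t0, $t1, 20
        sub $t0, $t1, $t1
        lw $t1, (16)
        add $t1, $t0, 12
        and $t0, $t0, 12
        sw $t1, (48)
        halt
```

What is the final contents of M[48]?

12

li $t0, 4 → $t0=4
li $t1, 2 → $t1=2
add $t1, $t0, $t0 → $t1=4+4=8
srl $t1, $t1, 4 → $t1=8>>4=0
add $t0, $t1, 20 → $t0=0+20=20
sub $t0, $t1, $t1 → $t0=0-0=0
lw $t1, (16) → $t1=M[16]=36
add $t1, $t0, 12 → $t1=0+12=12
and $t0, $t0, 12 → $t0=0&12=0
sw $t1, (48) → M[48]=12
halt.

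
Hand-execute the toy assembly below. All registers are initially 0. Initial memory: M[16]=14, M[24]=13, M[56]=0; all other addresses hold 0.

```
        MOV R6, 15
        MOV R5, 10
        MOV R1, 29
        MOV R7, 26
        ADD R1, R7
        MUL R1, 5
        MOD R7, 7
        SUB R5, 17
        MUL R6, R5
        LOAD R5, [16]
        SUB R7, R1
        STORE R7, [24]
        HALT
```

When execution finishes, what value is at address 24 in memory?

-270

R6=15
R5=10
R1=29
R7=26
R1=29+26=55
R1=55*5=275
R7=26%7=5
R5=10-17=-7
R6=15*(-7)=-105
R5=M[16]=14
R7=5-275=-270
STORE R7, [24] → M[24]=-270
halt.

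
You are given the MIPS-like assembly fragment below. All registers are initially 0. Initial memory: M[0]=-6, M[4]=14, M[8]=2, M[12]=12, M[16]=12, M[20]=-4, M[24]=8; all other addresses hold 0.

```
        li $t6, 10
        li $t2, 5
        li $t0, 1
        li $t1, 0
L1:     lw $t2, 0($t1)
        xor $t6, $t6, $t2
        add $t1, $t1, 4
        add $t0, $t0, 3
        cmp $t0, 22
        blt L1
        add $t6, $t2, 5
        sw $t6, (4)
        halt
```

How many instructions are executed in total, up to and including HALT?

li $t6, 10 → $t6=10
li $t2, 5 → $t2=5
li $t0, 1 → $t0=1
li $t1, 0 → $t1=0
lw $t2, 0($t1) → $t2=M[0]=-6
xor $t6, $t6, $t2 → $t6=10^(-6)=-16
add $t1, $t1, 4 → $t1=0+4=4
add $t0, $t0, 3 → $t0=1+3=4
cmp $t0, 22  (cmp 4,22)
blt L1: taken
lw $t2, 0($t1) → $t2=M[4]=14
xor $t6, $t6, $t2 → $t6=(-16)^14=-2
add $t1, $t1, 4 → $t1=4+4=8
add $t0, $t0, 3 → $t0=4+3=7
cmp $t0, 22  (cmp 7,22)
blt L1: taken
lw $t2, 0($t1) → $t2=M[8]=2
xor $t6, $t6, $t2 → $t6=(-2)^2=-4
add $t1, $t1, 4 → $t1=8+4=12
add $t0, $t0, 3 → $t0=7+3=10
cmp $t0, 22  (cmp 10,22)
blt L1: taken
lw $t2, 0($t1) → $t2=M[12]=12
xor $t6, $t6, $t2 → $t6=(-4)^12=-16
add $t1, $t1, 4 → $t1=12+4=16
add $t0, $t0, 3 → $t0=10+3=13
cmp $t0, 22  (cmp 13,22)
blt L1: taken
lw $t2, 0($t1) → $t2=M[16]=12
xor $t6, $t6, $t2 → $t6=(-16)^12=-4
add $t1, $t1, 4 → $t1=16+4=20
add $t0, $t0, 3 → $t0=13+3=16
cmp $t0, 22  (cmp 16,22)
blt L1: taken
lw $t2, 0($t1) → $t2=M[20]=-4
xor $t6, $t6, $t2 → $t6=(-4)^(-4)=0
add $t1, $t1, 4 → $t1=20+4=24
add $t0, $t0, 3 → $t0=16+3=19
cmp $t0, 22  (cmp 19,22)
blt L1: taken
lw $t2, 0($t1) → $t2=M[24]=8
xor $t6, $t6, $t2 → $t6=0^8=8
add $t1, $t1, 4 → $t1=24+4=28
add $t0, $t0, 3 → $t0=19+3=22
cmp $t0, 22  (cmp 22,22)
blt L1: not taken
add $t6, $t2, 5 → $t6=8+5=13
sw $t6, (4) → M[4]=13
halt.
Total executed instructions: 49.

49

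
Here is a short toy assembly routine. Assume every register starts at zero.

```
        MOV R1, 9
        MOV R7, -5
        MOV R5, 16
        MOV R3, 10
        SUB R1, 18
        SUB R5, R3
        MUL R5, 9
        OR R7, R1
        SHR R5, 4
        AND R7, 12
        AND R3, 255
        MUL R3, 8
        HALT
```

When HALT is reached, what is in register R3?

80

R1=9
R7=-5
R5=16
R3=10
R1=9-18=-9
R5=16-10=6
R5=6*9=54
R7=(-5)|(-9)=-1
R5=54>>4=3
R7=(-1)&12=12
R3=10&255=10
R3=10*8=80
halt.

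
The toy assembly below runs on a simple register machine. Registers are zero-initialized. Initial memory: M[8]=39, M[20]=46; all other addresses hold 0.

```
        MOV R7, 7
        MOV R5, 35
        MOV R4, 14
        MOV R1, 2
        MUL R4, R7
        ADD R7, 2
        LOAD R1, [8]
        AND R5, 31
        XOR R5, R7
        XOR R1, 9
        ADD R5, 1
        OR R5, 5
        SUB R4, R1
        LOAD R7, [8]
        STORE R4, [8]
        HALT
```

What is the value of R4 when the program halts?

52

R7=7
R5=35
R4=14
R1=2
R4=14*7=98
R7=7+2=9
R1=M[8]=39
R5=35&31=3
R5=3^9=10
R1=39^9=46
R5=10+1=11
R5=11|5=15
R4=98-46=52
R7=M[8]=39
STORE R4, [8] → M[8]=52
halt.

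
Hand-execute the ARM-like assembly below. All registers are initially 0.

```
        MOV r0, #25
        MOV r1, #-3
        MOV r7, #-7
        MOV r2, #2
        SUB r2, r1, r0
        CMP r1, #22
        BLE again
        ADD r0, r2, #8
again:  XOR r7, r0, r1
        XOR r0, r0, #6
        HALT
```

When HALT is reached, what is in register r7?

-28

r0=25
r1=-3
r7=-7
r2=2
r2=(-3)-25=-28
CMP r1, #22  (cmp -3,22)
BLE again: taken
r7=25^(-3)=-28
r0=25^6=31
halt.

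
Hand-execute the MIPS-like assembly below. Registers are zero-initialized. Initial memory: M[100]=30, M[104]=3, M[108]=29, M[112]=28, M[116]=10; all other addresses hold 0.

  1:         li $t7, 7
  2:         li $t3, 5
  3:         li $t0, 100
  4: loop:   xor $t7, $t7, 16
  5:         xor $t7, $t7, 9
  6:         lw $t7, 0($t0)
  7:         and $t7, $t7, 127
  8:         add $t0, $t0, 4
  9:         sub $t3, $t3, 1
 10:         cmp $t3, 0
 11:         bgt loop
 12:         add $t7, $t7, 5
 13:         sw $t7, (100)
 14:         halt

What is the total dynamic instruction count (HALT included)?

$t7=7
$t3=5
$t0=100
$t7=7^16=23
$t7=23^9=30
$t7=M[100]=30
$t7=30&127=30
$t0=100+4=104
$t3=5-1=4
cmp $t3, 0  (cmp 4,0)
bgt loop: taken
$t7=30^16=14
$t7=14^9=7
$t7=M[104]=3
$t7=3&127=3
$t0=104+4=108
$t3=4-1=3
cmp $t3, 0  (cmp 3,0)
bgt loop: taken
$t7=3^16=19
$t7=19^9=26
$t7=M[108]=29
$t7=29&127=29
$t0=108+4=112
$t3=3-1=2
cmp $t3, 0  (cmp 2,0)
bgt loop: taken
$t7=29^16=13
$t7=13^9=4
$t7=M[112]=28
$t7=28&127=28
$t0=112+4=116
$t3=2-1=1
cmp $t3, 0  (cmp 1,0)
bgt loop: taken
$t7=28^16=12
$t7=12^9=5
$t7=M[116]=10
$t7=10&127=10
$t0=116+4=120
$t3=1-1=0
cmp $t3, 0  (cmp 0,0)
bgt loop: not taken
$t7=10+5=15
sw $t7, (100) → M[100]=15
halt.
Total executed instructions: 46.

46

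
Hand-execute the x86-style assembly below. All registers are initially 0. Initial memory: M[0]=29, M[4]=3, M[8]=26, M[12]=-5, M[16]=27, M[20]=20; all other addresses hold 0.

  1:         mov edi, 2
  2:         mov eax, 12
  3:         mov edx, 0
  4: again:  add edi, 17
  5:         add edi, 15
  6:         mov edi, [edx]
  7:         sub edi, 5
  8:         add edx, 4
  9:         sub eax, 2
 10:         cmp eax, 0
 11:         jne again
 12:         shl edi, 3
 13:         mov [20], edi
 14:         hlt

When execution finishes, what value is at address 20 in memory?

after mov edi, 2: edi=2
after mov eax, 12: eax=12
after mov edx, 0: edx=0
after add edi, 17: edi=2+17=19
after add edi, 15: edi=19+15=34
after mov edi, [edx]: edi=M[0]=29
after sub edi, 5: edi=29-5=24
after add edx, 4: edx=0+4=4
after sub eax, 2: eax=12-2=10
cmp eax, 0  (cmp 10,0)
jne again: taken
after add edi, 17: edi=24+17=41
after add edi, 15: edi=41+15=56
after mov edi, [edx]: edi=M[4]=3
after sub edi, 5: edi=3-5=-2
after add edx, 4: edx=4+4=8
after sub eax, 2: eax=10-2=8
cmp eax, 0  (cmp 8,0)
jne again: taken
after add edi, 17: edi=(-2)+17=15
after add edi, 15: edi=15+15=30
after mov edi, [edx]: edi=M[8]=26
after sub edi, 5: edi=26-5=21
after add edx, 4: edx=8+4=12
after sub eax, 2: eax=8-2=6
cmp eax, 0  (cmp 6,0)
jne again: taken
after add edi, 17: edi=21+17=38
after add edi, 15: edi=38+15=53
after mov edi, [edx]: edi=M[12]=-5
after sub edi, 5: edi=(-5)-5=-10
after add edx, 4: edx=12+4=16
after sub eax, 2: eax=6-2=4
cmp eax, 0  (cmp 4,0)
jne again: taken
after add edi, 17: edi=(-10)+17=7
after add edi, 15: edi=7+15=22
after mov edi, [edx]: edi=M[16]=27
after sub edi, 5: edi=27-5=22
after add edx, 4: edx=16+4=20
after sub eax, 2: eax=4-2=2
cmp eax, 0  (cmp 2,0)
jne again: taken
after add edi, 17: edi=22+17=39
after add edi, 15: edi=39+15=54
after mov edi, [edx]: edi=M[20]=20
after sub edi, 5: edi=20-5=15
after add edx, 4: edx=20+4=24
after sub eax, 2: eax=2-2=0
cmp eax, 0  (cmp 0,0)
jne again: not taken
after shl edi, 3: edi=15<<3=120
mov [20], edi → M[20]=120
halt.

120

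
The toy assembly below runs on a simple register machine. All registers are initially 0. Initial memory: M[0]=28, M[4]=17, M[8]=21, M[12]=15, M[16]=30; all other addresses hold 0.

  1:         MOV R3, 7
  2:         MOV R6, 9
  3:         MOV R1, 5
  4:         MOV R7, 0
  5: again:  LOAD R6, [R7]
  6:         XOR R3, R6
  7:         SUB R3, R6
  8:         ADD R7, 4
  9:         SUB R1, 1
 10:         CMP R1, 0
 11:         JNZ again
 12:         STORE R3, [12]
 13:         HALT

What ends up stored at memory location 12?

-107

R3=7
R6=9
R1=5
R7=0
R6=M[0]=28
R3=7^28=27
R3=27-28=-1
R7=0+4=4
R1=5-1=4
CMP R1, 0  (cmp 4,0)
JNZ again: taken
R6=M[4]=17
R3=(-1)^17=-18
R3=(-18)-17=-35
R7=4+4=8
R1=4-1=3
CMP R1, 0  (cmp 3,0)
JNZ again: taken
R6=M[8]=21
R3=(-35)^21=-56
R3=(-56)-21=-77
R7=8+4=12
R1=3-1=2
CMP R1, 0  (cmp 2,0)
JNZ again: taken
R6=M[12]=15
R3=(-77)^15=-68
R3=(-68)-15=-83
R7=12+4=16
R1=2-1=1
CMP R1, 0  (cmp 1,0)
JNZ again: taken
R6=M[16]=30
R3=(-83)^30=-77
R3=(-77)-30=-107
R7=16+4=20
R1=1-1=0
CMP R1, 0  (cmp 0,0)
JNZ again: not taken
STORE R3, [12] → M[12]=-107
halt.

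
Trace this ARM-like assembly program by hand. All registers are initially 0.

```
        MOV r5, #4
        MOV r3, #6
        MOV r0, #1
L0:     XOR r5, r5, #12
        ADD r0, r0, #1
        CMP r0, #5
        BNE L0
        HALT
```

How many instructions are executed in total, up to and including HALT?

20

after MOV r5, #4: r5=4
after MOV r3, #6: r3=6
after MOV r0, #1: r0=1
after XOR r5, r5, #12: r5=4^12=8
after ADD r0, r0, #1: r0=1+1=2
CMP r0, #5  (cmp 2,5)
BNE L0: taken
after XOR r5, r5, #12: r5=8^12=4
after ADD r0, r0, #1: r0=2+1=3
CMP r0, #5  (cmp 3,5)
BNE L0: taken
after XOR r5, r5, #12: r5=4^12=8
after ADD r0, r0, #1: r0=3+1=4
CMP r0, #5  (cmp 4,5)
BNE L0: taken
after XOR r5, r5, #12: r5=8^12=4
after ADD r0, r0, #1: r0=4+1=5
CMP r0, #5  (cmp 5,5)
BNE L0: not taken
halt.
Total executed instructions: 20.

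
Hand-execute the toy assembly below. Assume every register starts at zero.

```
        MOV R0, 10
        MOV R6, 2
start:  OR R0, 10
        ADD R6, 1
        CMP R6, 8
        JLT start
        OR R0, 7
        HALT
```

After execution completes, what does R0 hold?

15

after MOV R0, 10: R0=10
after MOV R6, 2: R6=2
after OR R0, 10: R0=10|10=10
after ADD R6, 1: R6=2+1=3
CMP R6, 8  (cmp 3,8)
JLT start: taken
after OR R0, 10: R0=10|10=10
after ADD R6, 1: R6=3+1=4
CMP R6, 8  (cmp 4,8)
JLT start: taken
after OR R0, 10: R0=10|10=10
after ADD R6, 1: R6=4+1=5
CMP R6, 8  (cmp 5,8)
JLT start: taken
after OR R0, 10: R0=10|10=10
after ADD R6, 1: R6=5+1=6
CMP R6, 8  (cmp 6,8)
JLT start: taken
after OR R0, 10: R0=10|10=10
after ADD R6, 1: R6=6+1=7
CMP R6, 8  (cmp 7,8)
JLT start: taken
after OR R0, 10: R0=10|10=10
after ADD R6, 1: R6=7+1=8
CMP R6, 8  (cmp 8,8)
JLT start: not taken
after OR R0, 7: R0=10|7=15
halt.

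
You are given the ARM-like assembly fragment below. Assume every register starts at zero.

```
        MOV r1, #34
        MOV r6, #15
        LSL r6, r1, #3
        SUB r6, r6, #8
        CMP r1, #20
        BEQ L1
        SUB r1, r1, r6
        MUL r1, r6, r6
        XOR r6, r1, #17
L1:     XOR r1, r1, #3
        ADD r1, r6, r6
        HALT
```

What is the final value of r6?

69713

after MOV r1, #34: r1=34
after MOV r6, #15: r6=15
after LSL r6, r1, #3: r6=34<<3=272
after SUB r6, r6, #8: r6=272-8=264
CMP r1, #20  (cmp 34,20)
BEQ L1: not taken
after SUB r1, r1, r6: r1=34-264=-230
after MUL r1, r6, r6: r1=264*264=69696
after XOR r6, r1, #17: r6=69696^17=69713
after XOR r1, r1, #3: r1=69696^3=69699
after ADD r1, r6, r6: r1=69713+69713=139426
halt.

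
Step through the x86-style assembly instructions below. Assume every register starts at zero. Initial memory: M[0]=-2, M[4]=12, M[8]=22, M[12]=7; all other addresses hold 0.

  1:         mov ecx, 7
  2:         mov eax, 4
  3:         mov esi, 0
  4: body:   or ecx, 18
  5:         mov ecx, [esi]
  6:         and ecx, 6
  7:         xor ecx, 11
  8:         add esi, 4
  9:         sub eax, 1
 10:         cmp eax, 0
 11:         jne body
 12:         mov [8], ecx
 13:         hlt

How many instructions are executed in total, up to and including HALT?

37

ecx=7
eax=4
esi=0
ecx=7|18=23
ecx=M[0]=-2
ecx=(-2)&6=6
ecx=6^11=13
esi=0+4=4
eax=4-1=3
cmp eax, 0  (cmp 3,0)
jne body: taken
ecx=13|18=31
ecx=M[4]=12
ecx=12&6=4
ecx=4^11=15
esi=4+4=8
eax=3-1=2
cmp eax, 0  (cmp 2,0)
jne body: taken
ecx=15|18=31
ecx=M[8]=22
ecx=22&6=6
ecx=6^11=13
esi=8+4=12
eax=2-1=1
cmp eax, 0  (cmp 1,0)
jne body: taken
ecx=13|18=31
ecx=M[12]=7
ecx=7&6=6
ecx=6^11=13
esi=12+4=16
eax=1-1=0
cmp eax, 0  (cmp 0,0)
jne body: not taken
mov [8], ecx → M[8]=13
halt.
Total executed instructions: 37.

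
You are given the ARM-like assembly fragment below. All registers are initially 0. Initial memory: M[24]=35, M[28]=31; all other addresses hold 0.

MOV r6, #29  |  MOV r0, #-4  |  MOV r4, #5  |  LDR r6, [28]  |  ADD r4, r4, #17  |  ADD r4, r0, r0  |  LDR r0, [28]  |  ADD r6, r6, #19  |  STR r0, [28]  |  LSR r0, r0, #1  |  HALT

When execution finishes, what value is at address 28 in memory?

31

after MOV r6, #29: r6=29
after MOV r0, #-4: r0=-4
after MOV r4, #5: r4=5
after LDR r6, [28]: r6=M[28]=31
after ADD r4, r4, #17: r4=5+17=22
after ADD r4, r0, r0: r4=(-4)+(-4)=-8
after LDR r0, [28]: r0=M[28]=31
after ADD r6, r6, #19: r6=31+19=50
STR r0, [28] → M[28]=31
after LSR r0, r0, #1: r0=31>>1=15
halt.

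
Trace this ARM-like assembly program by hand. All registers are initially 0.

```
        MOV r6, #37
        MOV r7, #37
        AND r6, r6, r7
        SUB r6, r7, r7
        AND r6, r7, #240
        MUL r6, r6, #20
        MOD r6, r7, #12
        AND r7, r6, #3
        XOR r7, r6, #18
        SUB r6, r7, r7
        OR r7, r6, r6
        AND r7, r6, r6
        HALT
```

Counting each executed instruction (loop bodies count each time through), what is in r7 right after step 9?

19

r6=37
r7=37
r6=37&37=37
r6=37-37=0
r6=37&240=32
r6=32*20=640
r6=37%12=1
r7=1&3=1
r7=1^18=19
After step 9: r7 = 19.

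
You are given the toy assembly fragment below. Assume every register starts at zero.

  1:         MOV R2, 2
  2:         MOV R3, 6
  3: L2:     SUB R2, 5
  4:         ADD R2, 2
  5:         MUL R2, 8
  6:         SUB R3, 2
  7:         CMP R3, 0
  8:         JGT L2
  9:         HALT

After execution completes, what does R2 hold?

-728

R2=2
R3=6
R2=2-5=-3
R2=(-3)+2=-1
R2=(-1)*8=-8
R3=6-2=4
CMP R3, 0  (cmp 4,0)
JGT L2: taken
R2=(-8)-5=-13
R2=(-13)+2=-11
R2=(-11)*8=-88
R3=4-2=2
CMP R3, 0  (cmp 2,0)
JGT L2: taken
R2=(-88)-5=-93
R2=(-93)+2=-91
R2=(-91)*8=-728
R3=2-2=0
CMP R3, 0  (cmp 0,0)
JGT L2: not taken
halt.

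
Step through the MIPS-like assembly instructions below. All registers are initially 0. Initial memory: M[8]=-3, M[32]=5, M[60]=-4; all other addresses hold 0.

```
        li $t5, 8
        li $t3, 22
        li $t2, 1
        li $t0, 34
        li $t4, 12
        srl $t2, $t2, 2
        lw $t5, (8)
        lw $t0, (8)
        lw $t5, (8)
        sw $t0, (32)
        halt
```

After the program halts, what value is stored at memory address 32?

li $t5, 8 → $t5=8
li $t3, 22 → $t3=22
li $t2, 1 → $t2=1
li $t0, 34 → $t0=34
li $t4, 12 → $t4=12
srl $t2, $t2, 2 → $t2=1>>2=0
lw $t5, (8) → $t5=M[8]=-3
lw $t0, (8) → $t0=M[8]=-3
lw $t5, (8) → $t5=M[8]=-3
sw $t0, (32) → M[32]=-3
halt.

-3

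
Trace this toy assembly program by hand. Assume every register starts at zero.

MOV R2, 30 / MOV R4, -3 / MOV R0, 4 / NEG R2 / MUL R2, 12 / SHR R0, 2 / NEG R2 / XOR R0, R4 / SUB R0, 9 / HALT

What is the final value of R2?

after MOV R2, 30: R2=30
after MOV R4, -3: R4=-3
after MOV R0, 4: R0=4
after NEG R2: R2=-(30)=-30
after MUL R2, 12: R2=(-30)*12=-360
after SHR R0, 2: R0=4>>2=1
after NEG R2: R2=-(-360)=360
after XOR R0, R4: R0=1^(-3)=-4
after SUB R0, 9: R0=(-4)-9=-13
halt.

360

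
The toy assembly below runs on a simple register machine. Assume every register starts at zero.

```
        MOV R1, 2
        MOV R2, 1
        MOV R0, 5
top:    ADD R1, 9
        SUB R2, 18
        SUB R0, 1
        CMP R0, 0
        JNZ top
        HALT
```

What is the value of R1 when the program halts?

MOV R1, 2 → R1=2
MOV R2, 1 → R2=1
MOV R0, 5 → R0=5
ADD R1, 9 → R1=2+9=11
SUB R2, 18 → R2=1-18=-17
SUB R0, 1 → R0=5-1=4
CMP R0, 0  (cmp 4,0)
JNZ top: taken
ADD R1, 9 → R1=11+9=20
SUB R2, 18 → R2=(-17)-18=-35
SUB R0, 1 → R0=4-1=3
CMP R0, 0  (cmp 3,0)
JNZ top: taken
ADD R1, 9 → R1=20+9=29
SUB R2, 18 → R2=(-35)-18=-53
SUB R0, 1 → R0=3-1=2
CMP R0, 0  (cmp 2,0)
JNZ top: taken
ADD R1, 9 → R1=29+9=38
SUB R2, 18 → R2=(-53)-18=-71
SUB R0, 1 → R0=2-1=1
CMP R0, 0  (cmp 1,0)
JNZ top: taken
ADD R1, 9 → R1=38+9=47
SUB R2, 18 → R2=(-71)-18=-89
SUB R0, 1 → R0=1-1=0
CMP R0, 0  (cmp 0,0)
JNZ top: not taken
halt.

47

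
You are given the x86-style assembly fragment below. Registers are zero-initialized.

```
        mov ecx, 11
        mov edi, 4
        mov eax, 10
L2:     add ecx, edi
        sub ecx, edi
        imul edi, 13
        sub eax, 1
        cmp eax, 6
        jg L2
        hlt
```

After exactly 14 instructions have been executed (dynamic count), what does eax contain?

8

after mov ecx, 11: ecx=11
after mov edi, 4: edi=4
after mov eax, 10: eax=10
after add ecx, edi: ecx=11+4=15
after sub ecx, edi: ecx=15-4=11
after imul edi, 13: edi=4*13=52
after sub eax, 1: eax=10-1=9
cmp eax, 6  (cmp 9,6)
jg L2: taken
after add ecx, edi: ecx=11+52=63
after sub ecx, edi: ecx=63-52=11
after imul edi, 13: edi=52*13=676
after sub eax, 1: eax=9-1=8
cmp eax, 6  (cmp 8,6)
After step 14: eax = 8.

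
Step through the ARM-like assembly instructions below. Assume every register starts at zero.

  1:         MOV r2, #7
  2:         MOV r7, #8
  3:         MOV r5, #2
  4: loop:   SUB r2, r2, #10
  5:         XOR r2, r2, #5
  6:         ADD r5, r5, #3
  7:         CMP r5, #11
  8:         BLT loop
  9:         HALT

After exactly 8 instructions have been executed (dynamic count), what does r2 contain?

r2=7
r7=8
r5=2
r2=7-10=-3
r2=(-3)^5=-8
r5=2+3=5
CMP r5, #11  (cmp 5,11)
BLT loop: taken
After step 8: r2 = -8.

-8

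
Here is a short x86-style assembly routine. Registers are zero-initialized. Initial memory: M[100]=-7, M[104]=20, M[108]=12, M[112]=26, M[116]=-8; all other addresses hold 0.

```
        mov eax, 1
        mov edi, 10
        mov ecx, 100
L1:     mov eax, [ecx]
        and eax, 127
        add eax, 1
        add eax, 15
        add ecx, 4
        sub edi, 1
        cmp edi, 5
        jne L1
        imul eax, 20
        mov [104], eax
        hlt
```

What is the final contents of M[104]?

mov eax, 1 → eax=1
mov edi, 10 → edi=10
mov ecx, 100 → ecx=100
mov eax, [ecx] → eax=M[100]=-7
and eax, 127 → eax=(-7)&127=121
add eax, 1 → eax=121+1=122
add eax, 15 → eax=122+15=137
add ecx, 4 → ecx=100+4=104
sub edi, 1 → edi=10-1=9
cmp edi, 5  (cmp 9,5)
jne L1: taken
mov eax, [ecx] → eax=M[104]=20
and eax, 127 → eax=20&127=20
add eax, 1 → eax=20+1=21
add eax, 15 → eax=21+15=36
add ecx, 4 → ecx=104+4=108
sub edi, 1 → edi=9-1=8
cmp edi, 5  (cmp 8,5)
jne L1: taken
mov eax, [ecx] → eax=M[108]=12
and eax, 127 → eax=12&127=12
add eax, 1 → eax=12+1=13
add eax, 15 → eax=13+15=28
add ecx, 4 → ecx=108+4=112
sub edi, 1 → edi=8-1=7
cmp edi, 5  (cmp 7,5)
jne L1: taken
mov eax, [ecx] → eax=M[112]=26
and eax, 127 → eax=26&127=26
add eax, 1 → eax=26+1=27
add eax, 15 → eax=27+15=42
add ecx, 4 → ecx=112+4=116
sub edi, 1 → edi=7-1=6
cmp edi, 5  (cmp 6,5)
jne L1: taken
mov eax, [ecx] → eax=M[116]=-8
and eax, 127 → eax=(-8)&127=120
add eax, 1 → eax=120+1=121
add eax, 15 → eax=121+15=136
add ecx, 4 → ecx=116+4=120
sub edi, 1 → edi=6-1=5
cmp edi, 5  (cmp 5,5)
jne L1: not taken
imul eax, 20 → eax=136*20=2720
mov [104], eax → M[104]=2720
halt.

2720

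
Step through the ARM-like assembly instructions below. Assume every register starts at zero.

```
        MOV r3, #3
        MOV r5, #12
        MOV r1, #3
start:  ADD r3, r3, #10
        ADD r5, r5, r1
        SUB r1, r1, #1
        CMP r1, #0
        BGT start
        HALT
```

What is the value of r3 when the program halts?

after MOV r3, #3: r3=3
after MOV r5, #12: r5=12
after MOV r1, #3: r1=3
after ADD r3, r3, #10: r3=3+10=13
after ADD r5, r5, r1: r5=12+3=15
after SUB r1, r1, #1: r1=3-1=2
CMP r1, #0  (cmp 2,0)
BGT start: taken
after ADD r3, r3, #10: r3=13+10=23
after ADD r5, r5, r1: r5=15+2=17
after SUB r1, r1, #1: r1=2-1=1
CMP r1, #0  (cmp 1,0)
BGT start: taken
after ADD r3, r3, #10: r3=23+10=33
after ADD r5, r5, r1: r5=17+1=18
after SUB r1, r1, #1: r1=1-1=0
CMP r1, #0  (cmp 0,0)
BGT start: not taken
halt.

33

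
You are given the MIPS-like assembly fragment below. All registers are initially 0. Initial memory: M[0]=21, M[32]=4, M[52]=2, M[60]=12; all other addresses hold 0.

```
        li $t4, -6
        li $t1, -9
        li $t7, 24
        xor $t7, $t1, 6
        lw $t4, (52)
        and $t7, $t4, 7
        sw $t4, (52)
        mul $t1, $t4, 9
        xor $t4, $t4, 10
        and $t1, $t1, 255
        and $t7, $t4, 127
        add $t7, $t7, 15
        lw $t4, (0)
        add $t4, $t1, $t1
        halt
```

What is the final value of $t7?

23

li $t4, -6 → $t4=-6
li $t1, -9 → $t1=-9
li $t7, 24 → $t7=24
xor $t7, $t1, 6 → $t7=(-9)^6=-15
lw $t4, (52) → $t4=M[52]=2
and $t7, $t4, 7 → $t7=2&7=2
sw $t4, (52) → M[52]=2
mul $t1, $t4, 9 → $t1=2*9=18
xor $t4, $t4, 10 → $t4=2^10=8
and $t1, $t1, 255 → $t1=18&255=18
and $t7, $t4, 127 → $t7=8&127=8
add $t7, $t7, 15 → $t7=8+15=23
lw $t4, (0) → $t4=M[0]=21
add $t4, $t1, $t1 → $t4=18+18=36
halt.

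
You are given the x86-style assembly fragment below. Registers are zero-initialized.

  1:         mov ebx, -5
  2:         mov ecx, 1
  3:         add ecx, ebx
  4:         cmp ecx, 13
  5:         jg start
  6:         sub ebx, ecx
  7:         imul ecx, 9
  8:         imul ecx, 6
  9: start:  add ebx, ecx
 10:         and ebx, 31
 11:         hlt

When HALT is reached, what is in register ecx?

-216

mov ebx, -5 → ebx=-5
mov ecx, 1 → ecx=1
add ecx, ebx → ecx=1+(-5)=-4
cmp ecx, 13  (cmp -4,13)
jg start: not taken
sub ebx, ecx → ebx=(-5)-(-4)=-1
imul ecx, 9 → ecx=(-4)*9=-36
imul ecx, 6 → ecx=(-36)*6=-216
add ebx, ecx → ebx=(-1)+(-216)=-217
and ebx, 31 → ebx=(-217)&31=7
halt.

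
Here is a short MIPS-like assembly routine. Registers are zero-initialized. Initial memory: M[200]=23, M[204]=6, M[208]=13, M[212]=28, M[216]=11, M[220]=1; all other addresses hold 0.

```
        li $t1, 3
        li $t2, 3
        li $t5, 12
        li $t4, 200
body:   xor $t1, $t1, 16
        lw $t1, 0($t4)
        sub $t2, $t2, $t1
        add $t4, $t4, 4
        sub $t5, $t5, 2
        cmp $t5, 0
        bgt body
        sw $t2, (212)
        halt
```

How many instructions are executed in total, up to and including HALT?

$t1=3
$t2=3
$t5=12
$t4=200
$t1=3^16=19
$t1=M[200]=23
$t2=3-23=-20
$t4=200+4=204
$t5=12-2=10
cmp $t5, 0  (cmp 10,0)
bgt body: taken
$t1=23^16=7
$t1=M[204]=6
$t2=(-20)-6=-26
$t4=204+4=208
$t5=10-2=8
cmp $t5, 0  (cmp 8,0)
bgt body: taken
$t1=6^16=22
$t1=M[208]=13
$t2=(-26)-13=-39
$t4=208+4=212
$t5=8-2=6
cmp $t5, 0  (cmp 6,0)
bgt body: taken
$t1=13^16=29
$t1=M[212]=28
$t2=(-39)-28=-67
$t4=212+4=216
$t5=6-2=4
cmp $t5, 0  (cmp 4,0)
bgt body: taken
$t1=28^16=12
$t1=M[216]=11
$t2=(-67)-11=-78
$t4=216+4=220
$t5=4-2=2
cmp $t5, 0  (cmp 2,0)
bgt body: taken
$t1=11^16=27
$t1=M[220]=1
$t2=(-78)-1=-79
$t4=220+4=224
$t5=2-2=0
cmp $t5, 0  (cmp 0,0)
bgt body: not taken
sw $t2, (212) → M[212]=-79
halt.
Total executed instructions: 48.

48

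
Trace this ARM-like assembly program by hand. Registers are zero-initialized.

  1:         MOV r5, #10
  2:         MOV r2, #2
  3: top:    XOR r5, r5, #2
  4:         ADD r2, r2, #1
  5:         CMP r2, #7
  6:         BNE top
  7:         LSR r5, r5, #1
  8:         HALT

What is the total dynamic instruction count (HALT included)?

MOV r5, #10 → r5=10
MOV r2, #2 → r2=2
XOR r5, r5, #2 → r5=10^2=8
ADD r2, r2, #1 → r2=2+1=3
CMP r2, #7  (cmp 3,7)
BNE top: taken
XOR r5, r5, #2 → r5=8^2=10
ADD r2, r2, #1 → r2=3+1=4
CMP r2, #7  (cmp 4,7)
BNE top: taken
XOR r5, r5, #2 → r5=10^2=8
ADD r2, r2, #1 → r2=4+1=5
CMP r2, #7  (cmp 5,7)
BNE top: taken
XOR r5, r5, #2 → r5=8^2=10
ADD r2, r2, #1 → r2=5+1=6
CMP r2, #7  (cmp 6,7)
BNE top: taken
XOR r5, r5, #2 → r5=10^2=8
ADD r2, r2, #1 → r2=6+1=7
CMP r2, #7  (cmp 7,7)
BNE top: not taken
LSR r5, r5, #1 → r5=8>>1=4
halt.
Total executed instructions: 24.

24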